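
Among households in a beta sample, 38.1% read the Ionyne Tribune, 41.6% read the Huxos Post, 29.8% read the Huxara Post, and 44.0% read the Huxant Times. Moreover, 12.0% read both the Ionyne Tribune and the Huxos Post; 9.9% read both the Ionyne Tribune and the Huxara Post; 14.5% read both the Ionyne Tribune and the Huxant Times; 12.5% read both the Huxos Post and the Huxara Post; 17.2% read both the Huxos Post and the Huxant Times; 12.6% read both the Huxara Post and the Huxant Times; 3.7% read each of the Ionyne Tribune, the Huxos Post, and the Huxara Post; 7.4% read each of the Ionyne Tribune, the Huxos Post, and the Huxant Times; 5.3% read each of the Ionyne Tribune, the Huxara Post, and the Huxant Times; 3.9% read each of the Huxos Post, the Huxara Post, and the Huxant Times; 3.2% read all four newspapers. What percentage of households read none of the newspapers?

8.1%

P(≥1) = 38.1 + 41.6 + 29.8 + 44.0 − 12.0 − 9.9 − 14.5 − 12.5 − 17.2 − 12.6 + 3.7 + 7.4 + 5.3 + 3.9 − 3.2 = 91.9%
P(none) = 100% − 91.9% = 8.1%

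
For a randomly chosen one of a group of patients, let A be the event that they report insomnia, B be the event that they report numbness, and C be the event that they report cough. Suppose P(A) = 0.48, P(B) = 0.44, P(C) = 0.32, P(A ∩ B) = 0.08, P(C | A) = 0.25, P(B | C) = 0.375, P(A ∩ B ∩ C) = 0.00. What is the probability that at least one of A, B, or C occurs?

P(A ∩ C) = P(A)·P(C|A) = 0.48 × 0.25 = 0.12
P(B ∩ C) = P(C)·P(B|C) = 0.32 × 0.375 = 0.12
P(A ∪ B ∪ C) = 0.48 + 0.44 + 0.32 − 0.08 − 0.12 − 0.12 + 0.00 = 0.92

0.92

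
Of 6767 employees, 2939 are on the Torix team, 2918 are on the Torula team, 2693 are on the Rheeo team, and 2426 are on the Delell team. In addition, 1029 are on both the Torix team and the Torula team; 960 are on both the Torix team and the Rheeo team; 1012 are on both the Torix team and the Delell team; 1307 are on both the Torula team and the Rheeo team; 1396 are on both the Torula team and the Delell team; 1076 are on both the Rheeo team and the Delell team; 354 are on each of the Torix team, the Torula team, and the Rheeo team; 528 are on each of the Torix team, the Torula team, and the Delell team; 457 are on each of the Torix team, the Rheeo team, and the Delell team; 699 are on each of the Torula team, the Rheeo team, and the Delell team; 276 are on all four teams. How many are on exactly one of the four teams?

By inclusion–exclusion (exactly-one form):
|exactly one| = 2939 + 2918 + 2693 + 2426 − 2·1029 − 2·960 − 2·1012 − 2·1307 − 2·1396 − 2·1076 + 3·354 + 3·528 + 3·457 + 3·699 − 4·276 = 2426

2426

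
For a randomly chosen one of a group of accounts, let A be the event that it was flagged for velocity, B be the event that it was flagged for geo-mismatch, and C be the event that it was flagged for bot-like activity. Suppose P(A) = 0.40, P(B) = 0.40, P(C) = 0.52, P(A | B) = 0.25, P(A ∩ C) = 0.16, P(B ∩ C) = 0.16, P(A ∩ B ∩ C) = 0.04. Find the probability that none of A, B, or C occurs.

P(A ∩ B) = P(B)·P(A|B) = 0.40 × 0.25 = 0.10
By inclusion-exclusion,
P(A ∪ B ∪ C) = 0.40 + 0.40 + 0.52 − 0.10 − 0.16 − 0.16 + 0.04 = 0.94
P(none) = 1 − 0.94 = 0.06

0.06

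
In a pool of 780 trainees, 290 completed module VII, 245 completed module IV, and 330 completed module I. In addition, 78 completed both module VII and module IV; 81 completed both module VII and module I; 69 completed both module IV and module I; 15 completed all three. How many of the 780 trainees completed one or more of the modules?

652

Inclusion–exclusion gives
|union| = 290 + 245 + 330 − 78 − 81 − 69 + 15 = 652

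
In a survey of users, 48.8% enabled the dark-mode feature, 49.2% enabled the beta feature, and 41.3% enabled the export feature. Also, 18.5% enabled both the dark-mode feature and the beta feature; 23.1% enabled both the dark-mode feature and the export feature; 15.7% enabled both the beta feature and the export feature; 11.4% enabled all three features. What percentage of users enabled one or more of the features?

P(≥1) = 48.8 + 49.2 + 41.3 − 18.5 − 23.1 − 15.7 + 11.4 = 93.4%

93.4%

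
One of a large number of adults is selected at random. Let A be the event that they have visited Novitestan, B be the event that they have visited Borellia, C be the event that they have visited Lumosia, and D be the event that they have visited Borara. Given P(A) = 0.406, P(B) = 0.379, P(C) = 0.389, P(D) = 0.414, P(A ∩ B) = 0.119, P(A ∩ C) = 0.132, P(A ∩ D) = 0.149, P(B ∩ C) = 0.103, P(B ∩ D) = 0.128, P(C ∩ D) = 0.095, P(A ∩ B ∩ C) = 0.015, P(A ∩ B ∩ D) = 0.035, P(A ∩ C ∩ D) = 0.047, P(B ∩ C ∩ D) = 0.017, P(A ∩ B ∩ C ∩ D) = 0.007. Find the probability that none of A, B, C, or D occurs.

0.031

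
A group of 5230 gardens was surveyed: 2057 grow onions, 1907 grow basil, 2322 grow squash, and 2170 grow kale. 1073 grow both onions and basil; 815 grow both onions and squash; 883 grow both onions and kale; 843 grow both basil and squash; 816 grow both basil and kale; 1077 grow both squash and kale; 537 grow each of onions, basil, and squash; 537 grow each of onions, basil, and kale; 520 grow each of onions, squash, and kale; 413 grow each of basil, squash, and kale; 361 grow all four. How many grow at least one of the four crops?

4595

By inclusion-exclusion,
N(≥1) = 2057 + 1907 + 2322 + 2170 − 1073 − 815 − 883 − 843 − 816 − 1077 + 537 + 537 + 520 + 413 − 361 = 4595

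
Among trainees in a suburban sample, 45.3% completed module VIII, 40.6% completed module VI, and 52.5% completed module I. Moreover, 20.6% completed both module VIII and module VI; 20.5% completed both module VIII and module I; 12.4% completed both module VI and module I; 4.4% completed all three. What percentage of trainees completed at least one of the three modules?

By inclusion–exclusion:
P(at least one) = 45.3 + 40.6 + 52.5 − 20.6 − 20.5 − 12.4 + 4.4 = 89.3%

89.3%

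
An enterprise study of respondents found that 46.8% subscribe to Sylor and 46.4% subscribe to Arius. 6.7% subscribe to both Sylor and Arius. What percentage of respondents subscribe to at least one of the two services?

Apply inclusion-exclusion:
P(≥1) = 46.8 + 46.4 − 6.7 = 86.5%

86.5%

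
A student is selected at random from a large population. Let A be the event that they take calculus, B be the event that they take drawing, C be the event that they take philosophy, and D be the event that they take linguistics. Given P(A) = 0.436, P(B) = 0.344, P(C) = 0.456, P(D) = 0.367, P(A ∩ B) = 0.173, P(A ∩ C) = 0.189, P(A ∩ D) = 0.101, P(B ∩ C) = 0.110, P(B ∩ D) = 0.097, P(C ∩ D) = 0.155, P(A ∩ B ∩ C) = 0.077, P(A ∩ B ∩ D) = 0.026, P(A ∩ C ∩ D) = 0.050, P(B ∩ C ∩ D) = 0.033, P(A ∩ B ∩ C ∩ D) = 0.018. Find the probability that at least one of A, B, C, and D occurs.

Inclusion–exclusion gives
P(A ∪ B ∪ C ∪ D) = 0.436 + 0.344 + 0.456 + 0.367 − 0.173 − 0.189 − 0.101 − 0.110 − 0.097 − 0.155 + 0.077 + 0.026 + 0.050 + 0.033 − 0.018 = 0.946

0.946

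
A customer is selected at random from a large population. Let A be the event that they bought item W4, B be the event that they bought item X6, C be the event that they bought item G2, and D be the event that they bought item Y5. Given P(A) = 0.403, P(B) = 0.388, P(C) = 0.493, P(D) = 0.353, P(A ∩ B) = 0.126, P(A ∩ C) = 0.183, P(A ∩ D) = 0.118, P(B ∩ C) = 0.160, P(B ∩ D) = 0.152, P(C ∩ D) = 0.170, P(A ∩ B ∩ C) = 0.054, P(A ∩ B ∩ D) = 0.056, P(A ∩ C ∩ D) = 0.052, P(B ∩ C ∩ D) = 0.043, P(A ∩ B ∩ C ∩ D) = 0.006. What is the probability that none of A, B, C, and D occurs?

0.073

By inclusion-exclusion,
P(A ∪ B ∪ C ∪ D) = 0.403 + 0.388 + 0.493 + 0.353 − 0.126 − 0.183 − 0.118 − 0.160 − 0.152 − 0.170 + 0.054 + 0.056 + 0.052 + 0.043 − 0.006 = 0.927
P(none) = 1 − 0.927 = 0.073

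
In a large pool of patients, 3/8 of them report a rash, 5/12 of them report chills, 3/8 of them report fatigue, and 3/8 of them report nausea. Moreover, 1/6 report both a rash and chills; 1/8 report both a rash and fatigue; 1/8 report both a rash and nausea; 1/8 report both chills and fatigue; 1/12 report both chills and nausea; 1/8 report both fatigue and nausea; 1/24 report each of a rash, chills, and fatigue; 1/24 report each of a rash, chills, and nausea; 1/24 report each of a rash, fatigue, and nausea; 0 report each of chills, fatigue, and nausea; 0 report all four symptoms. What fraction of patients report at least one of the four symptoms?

By inclusion–exclusion:
P(union) = 3/8 + 5/12 + 3/8 + 3/8 − 1/6 − 1/8 − 1/8 − 1/8 − 1/12 − 1/8 + 1/24 + 1/24 + 1/24 + 0 − 0 = 11/12

11/12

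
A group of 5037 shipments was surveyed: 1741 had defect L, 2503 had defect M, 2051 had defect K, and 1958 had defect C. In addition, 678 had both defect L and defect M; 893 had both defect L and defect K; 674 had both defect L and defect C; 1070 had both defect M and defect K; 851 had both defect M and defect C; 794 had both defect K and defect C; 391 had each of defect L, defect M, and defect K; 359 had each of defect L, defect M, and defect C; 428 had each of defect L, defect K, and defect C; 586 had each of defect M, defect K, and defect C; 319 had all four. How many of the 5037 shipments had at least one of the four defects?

4738

|union| = 1741 + 2503 + 2051 + 1958 − 678 − 893 − 674 − 1070 − 851 − 794 + 391 + 359 + 428 + 586 − 319 = 4738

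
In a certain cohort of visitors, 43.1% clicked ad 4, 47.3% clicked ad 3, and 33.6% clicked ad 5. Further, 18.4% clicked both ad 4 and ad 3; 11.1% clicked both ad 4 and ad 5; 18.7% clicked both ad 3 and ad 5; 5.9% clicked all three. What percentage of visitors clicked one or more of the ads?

81.7%

By inclusion–exclusion:
P(at least one) = 43.1 + 47.3 + 33.6 − 18.4 − 11.1 − 18.7 + 5.9 = 81.7%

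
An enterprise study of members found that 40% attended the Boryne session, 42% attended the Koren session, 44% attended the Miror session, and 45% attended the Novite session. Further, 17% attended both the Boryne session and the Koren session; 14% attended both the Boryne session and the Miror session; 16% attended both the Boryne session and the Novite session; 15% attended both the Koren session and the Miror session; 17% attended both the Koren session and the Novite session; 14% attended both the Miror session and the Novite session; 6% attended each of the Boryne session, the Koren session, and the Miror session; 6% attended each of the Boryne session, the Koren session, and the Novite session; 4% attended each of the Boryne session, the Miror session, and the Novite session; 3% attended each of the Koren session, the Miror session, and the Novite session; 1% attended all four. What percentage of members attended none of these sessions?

4%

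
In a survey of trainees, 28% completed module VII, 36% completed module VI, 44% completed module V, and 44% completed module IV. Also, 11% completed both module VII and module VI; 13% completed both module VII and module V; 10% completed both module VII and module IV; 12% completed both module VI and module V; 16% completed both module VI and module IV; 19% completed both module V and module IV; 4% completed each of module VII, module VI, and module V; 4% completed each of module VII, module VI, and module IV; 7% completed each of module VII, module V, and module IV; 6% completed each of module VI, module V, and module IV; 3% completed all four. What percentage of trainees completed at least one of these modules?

89%

P(≥1) = 28 + 36 + 44 + 44 − 11 − 13 − 10 − 12 − 16 − 19 + 4 + 4 + 7 + 6 − 3 = 89%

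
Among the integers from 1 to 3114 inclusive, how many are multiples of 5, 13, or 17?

622 + 239 + 183 − 47 − 36 − 14 + 2 = 949

949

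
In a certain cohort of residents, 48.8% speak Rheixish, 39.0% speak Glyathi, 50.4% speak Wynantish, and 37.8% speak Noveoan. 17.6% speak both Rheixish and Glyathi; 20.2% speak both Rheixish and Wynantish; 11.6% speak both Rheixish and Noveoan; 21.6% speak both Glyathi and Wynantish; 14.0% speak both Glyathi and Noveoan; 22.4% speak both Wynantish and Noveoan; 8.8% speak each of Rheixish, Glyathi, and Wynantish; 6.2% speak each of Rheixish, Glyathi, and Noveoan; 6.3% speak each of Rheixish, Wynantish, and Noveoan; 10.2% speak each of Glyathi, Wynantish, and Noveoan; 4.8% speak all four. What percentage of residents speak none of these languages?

Apply inclusion-exclusion:
P(union) = 48.8 + 39.0 + 50.4 + 37.8 − 17.6 − 20.2 − 11.6 − 21.6 − 14.0 − 22.4 + 8.8 + 6.2 + 6.3 + 10.2 − 4.8 = 95.3%
P(none) = 100% − 95.3% = 4.7%

4.7%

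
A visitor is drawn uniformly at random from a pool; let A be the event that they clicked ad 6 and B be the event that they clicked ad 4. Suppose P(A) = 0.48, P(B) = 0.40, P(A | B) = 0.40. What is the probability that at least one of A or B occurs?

0.72

P(A ∩ B) = P(B)·P(A|B) = 0.40 × 0.40 = 0.16
Apply inclusion-exclusion:
P(A ∪ B) = 0.48 + 0.40 − 0.16 = 0.72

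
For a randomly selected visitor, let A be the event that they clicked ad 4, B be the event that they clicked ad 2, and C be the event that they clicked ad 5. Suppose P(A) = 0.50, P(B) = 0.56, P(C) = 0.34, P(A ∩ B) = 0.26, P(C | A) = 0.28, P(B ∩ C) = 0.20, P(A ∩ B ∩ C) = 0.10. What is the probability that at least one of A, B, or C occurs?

0.90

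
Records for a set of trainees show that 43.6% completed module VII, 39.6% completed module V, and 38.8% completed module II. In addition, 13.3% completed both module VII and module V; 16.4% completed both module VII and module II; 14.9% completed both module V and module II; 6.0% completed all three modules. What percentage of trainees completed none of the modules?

By inclusion–exclusion:
P(union) = 43.6 + 39.6 + 38.8 − 13.3 − 16.4 − 14.9 + 6.0 = 83.4%
P(none) = 100% − 83.4% = 16.6%

16.6%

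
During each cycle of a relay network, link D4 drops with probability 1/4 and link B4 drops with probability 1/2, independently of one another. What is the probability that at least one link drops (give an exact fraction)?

5/8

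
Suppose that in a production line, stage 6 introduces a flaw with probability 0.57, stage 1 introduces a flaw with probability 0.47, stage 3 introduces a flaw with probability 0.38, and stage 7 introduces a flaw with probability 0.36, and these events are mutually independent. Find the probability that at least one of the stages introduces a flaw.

P(none) = (1 − 0.57) × (1 − 0.47) × (1 − 0.38) × (1 − 0.36) = 0.43 × 0.53 × 0.62 × 0.64 = 0.09043072
P(at least one) = 1 − 0.09043072 = 0.90956928

0.90956928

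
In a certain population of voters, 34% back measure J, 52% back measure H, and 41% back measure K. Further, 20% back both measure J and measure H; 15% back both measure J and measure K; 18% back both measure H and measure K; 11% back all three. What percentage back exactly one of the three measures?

54%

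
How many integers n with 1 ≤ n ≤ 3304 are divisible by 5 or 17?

816

660 + 194 − 38 = 816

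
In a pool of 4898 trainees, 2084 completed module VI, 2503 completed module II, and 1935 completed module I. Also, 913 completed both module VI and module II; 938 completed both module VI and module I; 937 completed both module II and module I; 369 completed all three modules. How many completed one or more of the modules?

Inclusion–exclusion gives
N(≥1) = 2084 + 2503 + 1935 − 913 − 938 − 937 + 369 = 4103

4103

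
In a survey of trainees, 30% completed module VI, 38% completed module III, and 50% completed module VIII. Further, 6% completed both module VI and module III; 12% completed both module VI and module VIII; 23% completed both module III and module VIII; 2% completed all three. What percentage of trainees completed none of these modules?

21%

Using inclusion–exclusion:
P(≥1) = 30 + 38 + 50 − 6 − 12 − 23 + 2 = 79%
P(none) = 100% − 79% = 21%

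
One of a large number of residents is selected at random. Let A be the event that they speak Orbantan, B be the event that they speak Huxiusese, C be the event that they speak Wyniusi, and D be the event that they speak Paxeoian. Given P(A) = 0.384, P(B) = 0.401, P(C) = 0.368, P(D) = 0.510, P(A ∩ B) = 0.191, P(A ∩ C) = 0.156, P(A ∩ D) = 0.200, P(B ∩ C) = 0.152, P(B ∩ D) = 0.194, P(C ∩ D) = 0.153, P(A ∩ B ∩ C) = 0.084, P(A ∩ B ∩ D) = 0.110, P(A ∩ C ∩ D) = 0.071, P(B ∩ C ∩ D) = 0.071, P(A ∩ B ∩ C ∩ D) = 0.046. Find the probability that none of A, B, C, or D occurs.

P(A ∪ B ∪ C ∪ D) = 0.384 + 0.401 + 0.368 + 0.510 − 0.191 − 0.156 − 0.200 − 0.152 − 0.194 − 0.153 + 0.084 + 0.110 + 0.071 + 0.071 − 0.046 = 0.907
P(none) = 1 − 0.907 = 0.093

0.093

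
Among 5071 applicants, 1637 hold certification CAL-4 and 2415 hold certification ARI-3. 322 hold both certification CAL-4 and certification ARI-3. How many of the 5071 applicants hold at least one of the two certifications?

3730

Using inclusion–exclusion:
|at least one| = 1637 + 2415 − 322 = 3730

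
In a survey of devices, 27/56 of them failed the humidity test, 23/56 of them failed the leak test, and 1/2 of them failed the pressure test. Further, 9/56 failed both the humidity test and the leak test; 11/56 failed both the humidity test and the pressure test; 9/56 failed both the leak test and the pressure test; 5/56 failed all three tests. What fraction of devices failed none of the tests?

1/28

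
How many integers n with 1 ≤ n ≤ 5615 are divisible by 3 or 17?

⌊5615/3⌋ + ⌊5615/17⌋ − ⌊5615/51⌋ = 1871 + 330 − 110 = 2091

2091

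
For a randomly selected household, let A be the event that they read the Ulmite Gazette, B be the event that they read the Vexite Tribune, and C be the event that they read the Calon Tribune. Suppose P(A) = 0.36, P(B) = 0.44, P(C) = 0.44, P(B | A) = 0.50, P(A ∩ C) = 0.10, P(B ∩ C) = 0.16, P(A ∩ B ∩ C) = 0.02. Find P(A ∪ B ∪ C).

P(A ∩ B) = P(A)·P(B|A) = 0.36 × 0.50 = 0.18
Apply inclusion-exclusion:
P(A ∪ B ∪ C) = 0.36 + 0.44 + 0.44 − 0.18 − 0.10 − 0.16 + 0.02 = 0.82

0.82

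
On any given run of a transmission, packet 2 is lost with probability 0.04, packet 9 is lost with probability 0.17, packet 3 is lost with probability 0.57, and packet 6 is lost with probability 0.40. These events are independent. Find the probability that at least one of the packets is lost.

Since the events are independent, P(none) is the product of the individual non-occurrence probabilities.
P(none) = (1 − 0.04) × (1 − 0.17) × (1 − 0.57) × (1 − 0.40) = 0.96 × 0.83 × 0.43 × 0.60 = 0.2055744
P(at least one) = 1 − 0.2055744 = 0.7944256

0.7944256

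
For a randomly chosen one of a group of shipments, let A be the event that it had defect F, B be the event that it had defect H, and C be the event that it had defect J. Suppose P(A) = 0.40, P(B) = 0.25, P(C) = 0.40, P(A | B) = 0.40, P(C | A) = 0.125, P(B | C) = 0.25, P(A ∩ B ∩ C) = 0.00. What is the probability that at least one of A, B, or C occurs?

P(A ∩ B) = P(B)·P(A|B) = 0.25 × 0.40 = 0.10
P(A ∩ C) = P(A)·P(C|A) = 0.40 × 0.125 = 0.05
P(B ∩ C) = P(C)·P(B|C) = 0.40 × 0.25 = 0.10
Inclusion–exclusion gives
P(A ∪ B ∪ C) = 0.40 + 0.25 + 0.40 − 0.10 − 0.05 − 0.10 + 0.00 = 0.80

0.80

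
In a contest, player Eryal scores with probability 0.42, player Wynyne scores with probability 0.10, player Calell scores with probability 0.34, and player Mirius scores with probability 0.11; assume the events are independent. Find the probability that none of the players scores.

0.3066228

Independence gives P(none) = ∏(1 − pᵢ).
P(none) = (1 − 0.42) × (1 − 0.10) × (1 − 0.34) × (1 − 0.11) = 0.58 × 0.90 × 0.66 × 0.89 = 0.3066228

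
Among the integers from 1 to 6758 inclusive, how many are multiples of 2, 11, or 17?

Apply inclusion-exclusion:
3379 + 614 + 397 − 307 − 198 − 36 + 18 = 3867

3867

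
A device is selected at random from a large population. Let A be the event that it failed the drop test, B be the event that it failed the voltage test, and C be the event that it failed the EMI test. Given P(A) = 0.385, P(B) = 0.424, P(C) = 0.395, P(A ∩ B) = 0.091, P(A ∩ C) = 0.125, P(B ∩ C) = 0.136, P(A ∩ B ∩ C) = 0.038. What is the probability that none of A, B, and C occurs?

By inclusion–exclusion:
P(A ∪ B ∪ C) = 0.385 + 0.424 + 0.395 − 0.091 − 0.125 − 0.136 + 0.038 = 0.890
P(none) = 1 − 0.890 = 0.110

0.110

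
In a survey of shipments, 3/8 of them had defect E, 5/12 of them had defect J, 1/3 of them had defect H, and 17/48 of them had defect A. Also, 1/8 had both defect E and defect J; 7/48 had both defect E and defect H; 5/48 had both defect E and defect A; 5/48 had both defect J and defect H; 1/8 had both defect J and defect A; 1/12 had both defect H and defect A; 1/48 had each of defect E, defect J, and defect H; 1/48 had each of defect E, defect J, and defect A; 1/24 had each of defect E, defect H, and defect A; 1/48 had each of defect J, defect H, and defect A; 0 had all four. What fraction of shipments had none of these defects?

5/48

P(≥1) = 3/8 + 5/12 + 1/3 + 17/48 − 1/8 − 7/48 − 5/48 − 5/48 − 1/8 − 1/12 + 1/48 + 1/48 + 1/24 + 1/48 − 0 = 43/48
P(none) = 1 − 43/48 = 5/48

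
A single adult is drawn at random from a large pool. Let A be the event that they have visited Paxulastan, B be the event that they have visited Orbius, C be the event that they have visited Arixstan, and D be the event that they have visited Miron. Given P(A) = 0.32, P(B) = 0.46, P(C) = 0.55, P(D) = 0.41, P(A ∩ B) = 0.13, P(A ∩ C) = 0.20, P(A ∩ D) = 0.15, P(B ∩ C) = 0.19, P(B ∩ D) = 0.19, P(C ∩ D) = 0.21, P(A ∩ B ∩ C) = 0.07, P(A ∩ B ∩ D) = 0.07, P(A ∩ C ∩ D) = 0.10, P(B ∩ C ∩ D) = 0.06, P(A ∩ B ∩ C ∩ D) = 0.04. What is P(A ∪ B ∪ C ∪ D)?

P(A ∪ B ∪ C ∪ D) = 0.32 + 0.46 + 0.55 + 0.41 − 0.13 − 0.20 − 0.15 − 0.19 − 0.19 − 0.21 + 0.07 + 0.07 + 0.10 + 0.06 − 0.04 = 0.93

0.93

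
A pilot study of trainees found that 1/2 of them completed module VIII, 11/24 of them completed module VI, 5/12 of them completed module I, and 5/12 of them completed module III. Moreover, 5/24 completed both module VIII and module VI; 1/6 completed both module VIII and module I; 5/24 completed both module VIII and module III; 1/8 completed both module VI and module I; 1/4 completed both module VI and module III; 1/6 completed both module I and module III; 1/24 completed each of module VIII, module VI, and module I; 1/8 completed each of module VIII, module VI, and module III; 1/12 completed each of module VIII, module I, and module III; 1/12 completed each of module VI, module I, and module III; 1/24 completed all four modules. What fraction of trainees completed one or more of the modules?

23/24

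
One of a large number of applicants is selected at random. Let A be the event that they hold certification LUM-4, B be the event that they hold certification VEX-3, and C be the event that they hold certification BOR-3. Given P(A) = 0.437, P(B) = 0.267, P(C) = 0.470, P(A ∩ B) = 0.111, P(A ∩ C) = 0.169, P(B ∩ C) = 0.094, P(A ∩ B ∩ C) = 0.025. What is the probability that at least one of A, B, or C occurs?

0.825

P(A ∪ B ∪ C) = 0.437 + 0.267 + 0.470 − 0.111 − 0.169 − 0.094 + 0.025 = 0.825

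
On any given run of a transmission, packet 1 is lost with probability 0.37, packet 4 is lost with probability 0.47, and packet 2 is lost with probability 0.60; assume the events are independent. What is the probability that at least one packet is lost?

0.86644

Since the events are independent, P(none) is the product of the individual non-occurrence probabilities.
P(none) = (1 − 0.37) × (1 − 0.47) × (1 − 0.60) = 0.63 × 0.53 × 0.40 = 0.13356
P(at least one) = 1 − 0.13356 = 0.86644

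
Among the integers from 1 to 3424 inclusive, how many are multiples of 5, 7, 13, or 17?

1385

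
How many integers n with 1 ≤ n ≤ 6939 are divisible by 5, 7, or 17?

floor(6939/5) + floor(6939/7) + floor(6939/17) − floor(6939/35) − floor(6939/85) − floor(6939/119) + floor(6939/595) = 1387 + 991 + 408 − 198 − 81 − 58 + 11 = 2460

2460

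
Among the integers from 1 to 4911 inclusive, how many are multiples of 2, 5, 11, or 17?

Inclusion–exclusion gives
2455 + 982 + 446 + 288 − 491 − 223 − 144 − 89 − 57 − 26 + 44 + 28 + 13 + 5 − 2 = 3229

3229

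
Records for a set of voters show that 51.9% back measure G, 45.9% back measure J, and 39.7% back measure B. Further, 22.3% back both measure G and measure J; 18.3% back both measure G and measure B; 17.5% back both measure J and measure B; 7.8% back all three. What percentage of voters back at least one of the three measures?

87.2%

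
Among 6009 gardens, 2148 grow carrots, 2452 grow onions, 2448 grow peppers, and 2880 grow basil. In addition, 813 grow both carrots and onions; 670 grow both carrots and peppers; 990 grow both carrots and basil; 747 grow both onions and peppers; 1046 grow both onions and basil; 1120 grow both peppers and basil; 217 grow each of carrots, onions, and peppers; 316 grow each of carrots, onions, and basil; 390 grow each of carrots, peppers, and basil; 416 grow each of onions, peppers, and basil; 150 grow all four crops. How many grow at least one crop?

5731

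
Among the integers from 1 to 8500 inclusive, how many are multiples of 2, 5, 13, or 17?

By inclusion-exclusion,
floor(8500/2) + floor(8500/5) + floor(8500/13) + floor(8500/17) − floor(8500/10) − floor(8500/26) − floor(8500/34) − floor(8500/65) − floor(8500/85) − floor(8500/221) + floor(8500/130) + floor(8500/170) + floor(8500/442) + floor(8500/1105) − floor(8500/2210) = 4250 + 1700 + 653 + 500 − 850 − 326 − 250 − 130 − 100 − 38 + 65 + 50 + 19 + 7 − 3 = 5547

5547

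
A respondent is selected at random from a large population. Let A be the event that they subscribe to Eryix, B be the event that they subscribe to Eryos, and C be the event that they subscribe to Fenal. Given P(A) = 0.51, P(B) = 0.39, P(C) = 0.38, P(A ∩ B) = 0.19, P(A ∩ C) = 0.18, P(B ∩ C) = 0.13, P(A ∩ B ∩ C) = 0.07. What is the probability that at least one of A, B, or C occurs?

0.85

P(A ∪ B ∪ C) = 0.51 + 0.39 + 0.38 − 0.19 − 0.18 − 0.13 + 0.07 = 0.85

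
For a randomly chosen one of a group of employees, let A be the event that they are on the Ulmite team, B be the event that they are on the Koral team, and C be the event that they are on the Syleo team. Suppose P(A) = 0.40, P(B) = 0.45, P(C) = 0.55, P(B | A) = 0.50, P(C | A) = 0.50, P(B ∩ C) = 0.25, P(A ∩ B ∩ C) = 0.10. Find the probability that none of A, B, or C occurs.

P(A ∩ B) = P(A)·P(B|A) = 0.40 × 0.50 = 0.20
P(A ∩ C) = P(A)·P(C|A) = 0.40 × 0.50 = 0.20
P(A ∪ B ∪ C) = 0.40 + 0.45 + 0.55 − 0.20 − 0.20 − 0.25 + 0.10 = 0.85
P(none) = 1 − 0.85 = 0.15

0.15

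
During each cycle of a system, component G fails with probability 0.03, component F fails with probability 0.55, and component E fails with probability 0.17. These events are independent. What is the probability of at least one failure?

0.637705

P(none) = (1 − 0.03) × (1 − 0.55) × (1 − 0.17) = 0.97 × 0.45 × 0.83 = 0.362295
P(at least one) = 1 − 0.362295 = 0.637705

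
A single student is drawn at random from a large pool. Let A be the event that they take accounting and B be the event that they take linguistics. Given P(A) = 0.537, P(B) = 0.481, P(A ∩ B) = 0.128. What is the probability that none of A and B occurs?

P(A ∪ B) = 0.537 + 0.481 − 0.128 = 0.890
P(none) = 1 − 0.890 = 0.110

0.110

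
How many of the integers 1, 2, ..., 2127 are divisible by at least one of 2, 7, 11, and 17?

1347

Inclusion–exclusion gives
floor(2127/2) + floor(2127/7) + floor(2127/11) + floor(2127/17) − floor(2127/14) − floor(2127/22) − floor(2127/34) − floor(2127/77) − floor(2127/119) − floor(2127/187) + floor(2127/154) + floor(2127/238) + floor(2127/374) + floor(2127/1309) − floor(2127/2618) = 1063 + 303 + 193 + 125 − 151 − 96 − 62 − 27 − 17 − 11 + 13 + 8 + 5 + 1 − 0 = 1347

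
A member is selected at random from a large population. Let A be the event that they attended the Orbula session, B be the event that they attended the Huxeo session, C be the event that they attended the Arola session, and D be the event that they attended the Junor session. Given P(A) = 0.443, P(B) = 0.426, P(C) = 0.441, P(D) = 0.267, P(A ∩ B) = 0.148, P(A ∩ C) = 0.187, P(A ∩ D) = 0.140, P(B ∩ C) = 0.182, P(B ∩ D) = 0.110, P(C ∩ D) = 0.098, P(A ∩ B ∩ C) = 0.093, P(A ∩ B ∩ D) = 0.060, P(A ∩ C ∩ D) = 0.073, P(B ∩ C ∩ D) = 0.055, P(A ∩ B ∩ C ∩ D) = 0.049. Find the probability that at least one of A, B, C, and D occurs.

0.944

Apply inclusion-exclusion:
P(A ∪ B ∪ C ∪ D) = 0.443 + 0.426 + 0.441 + 0.267 − 0.148 − 0.187 − 0.140 − 0.182 − 0.110 − 0.098 + 0.093 + 0.060 + 0.073 + 0.055 − 0.049 = 0.944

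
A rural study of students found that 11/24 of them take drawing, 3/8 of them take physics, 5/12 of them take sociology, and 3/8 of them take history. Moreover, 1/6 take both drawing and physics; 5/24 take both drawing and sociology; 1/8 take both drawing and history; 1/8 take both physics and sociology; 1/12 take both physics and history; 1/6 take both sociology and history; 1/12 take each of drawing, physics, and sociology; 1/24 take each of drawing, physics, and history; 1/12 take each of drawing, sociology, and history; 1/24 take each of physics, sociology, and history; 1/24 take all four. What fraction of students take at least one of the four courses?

23/24

Inclusion–exclusion gives
P(union) = 11/24 + 3/8 + 5/12 + 3/8 − 1/6 − 5/24 − 1/8 − 1/8 − 1/12 − 1/6 + 1/12 + 1/24 + 1/12 + 1/24 − 1/24 = 23/24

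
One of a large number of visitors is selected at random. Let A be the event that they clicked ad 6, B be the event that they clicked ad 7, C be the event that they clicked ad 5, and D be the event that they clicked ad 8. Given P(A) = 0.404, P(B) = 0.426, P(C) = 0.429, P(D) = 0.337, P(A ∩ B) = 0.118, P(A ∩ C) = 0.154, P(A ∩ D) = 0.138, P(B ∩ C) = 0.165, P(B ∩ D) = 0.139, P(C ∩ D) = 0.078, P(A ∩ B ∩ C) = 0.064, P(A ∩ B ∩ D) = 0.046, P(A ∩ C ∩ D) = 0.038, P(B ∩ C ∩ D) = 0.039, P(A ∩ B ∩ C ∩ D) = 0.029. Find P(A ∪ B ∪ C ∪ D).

0.962

By inclusion-exclusion,
P(A ∪ B ∪ C ∪ D) = 0.404 + 0.426 + 0.429 + 0.337 − 0.118 − 0.154 − 0.138 − 0.165 − 0.139 − 0.078 + 0.064 + 0.046 + 0.038 + 0.039 − 0.029 = 0.962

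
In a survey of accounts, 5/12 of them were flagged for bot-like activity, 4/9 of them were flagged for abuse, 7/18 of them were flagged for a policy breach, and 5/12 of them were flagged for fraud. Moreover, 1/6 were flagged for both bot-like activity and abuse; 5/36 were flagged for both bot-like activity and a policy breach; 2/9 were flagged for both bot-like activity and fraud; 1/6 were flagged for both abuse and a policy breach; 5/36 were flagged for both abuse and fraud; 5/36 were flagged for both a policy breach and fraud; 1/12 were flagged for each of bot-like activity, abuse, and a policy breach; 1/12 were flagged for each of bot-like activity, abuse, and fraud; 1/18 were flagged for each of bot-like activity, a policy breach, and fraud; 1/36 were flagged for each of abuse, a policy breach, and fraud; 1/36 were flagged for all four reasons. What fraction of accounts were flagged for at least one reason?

Inclusion–exclusion gives
P(at least one) = 5/12 + 4/9 + 7/18 + 5/12 − 1/6 − 5/36 − 2/9 − 1/6 − 5/36 − 5/36 + 1/12 + 1/12 + 1/18 + 1/36 − 1/36 = 11/12

11/12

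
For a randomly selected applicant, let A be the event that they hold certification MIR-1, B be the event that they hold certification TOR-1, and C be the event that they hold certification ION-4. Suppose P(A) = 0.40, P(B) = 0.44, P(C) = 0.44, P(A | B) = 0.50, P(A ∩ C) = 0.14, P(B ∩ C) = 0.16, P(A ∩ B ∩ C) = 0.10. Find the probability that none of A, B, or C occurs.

P(A ∩ B) = P(B)·P(A|B) = 0.44 × 0.50 = 0.22
P(A ∪ B ∪ C) = 0.40 + 0.44 + 0.44 − 0.22 − 0.14 − 0.16 + 0.10 = 0.86
P(none) = 1 − 0.86 = 0.14

0.14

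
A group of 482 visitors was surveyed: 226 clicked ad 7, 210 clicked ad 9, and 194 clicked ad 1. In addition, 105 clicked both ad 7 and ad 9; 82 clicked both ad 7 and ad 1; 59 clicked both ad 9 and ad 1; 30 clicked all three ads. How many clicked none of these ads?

68

N(≥1) = 226 + 210 + 194 − 105 − 82 − 59 + 30 = 414
None: 482 − 414 = 68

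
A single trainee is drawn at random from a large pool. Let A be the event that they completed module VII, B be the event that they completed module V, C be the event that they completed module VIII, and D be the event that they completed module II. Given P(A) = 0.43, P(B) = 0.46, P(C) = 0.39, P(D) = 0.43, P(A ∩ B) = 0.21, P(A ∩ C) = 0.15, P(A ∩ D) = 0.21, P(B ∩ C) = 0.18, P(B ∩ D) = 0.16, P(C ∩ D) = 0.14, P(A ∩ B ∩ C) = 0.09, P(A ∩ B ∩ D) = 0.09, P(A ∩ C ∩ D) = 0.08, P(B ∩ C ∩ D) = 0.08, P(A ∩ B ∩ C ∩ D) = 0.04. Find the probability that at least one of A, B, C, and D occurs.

P(A ∪ B ∪ C ∪ D) = 0.43 + 0.46 + 0.39 + 0.43 − 0.21 − 0.15 − 0.21 − 0.18 − 0.16 − 0.14 + 0.09 + 0.09 + 0.08 + 0.08 − 0.04 = 0.96

0.96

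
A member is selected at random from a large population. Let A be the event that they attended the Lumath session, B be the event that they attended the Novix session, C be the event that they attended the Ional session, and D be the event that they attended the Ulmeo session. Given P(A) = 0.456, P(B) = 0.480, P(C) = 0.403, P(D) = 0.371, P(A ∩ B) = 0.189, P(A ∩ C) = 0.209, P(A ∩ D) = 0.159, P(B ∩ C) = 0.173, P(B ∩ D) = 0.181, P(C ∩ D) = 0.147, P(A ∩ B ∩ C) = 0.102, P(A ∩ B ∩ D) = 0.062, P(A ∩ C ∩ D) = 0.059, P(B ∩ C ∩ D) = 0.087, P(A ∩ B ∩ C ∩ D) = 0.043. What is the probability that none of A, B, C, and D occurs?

0.081

P(A ∪ B ∪ C ∪ D) = 0.456 + 0.480 + 0.403 + 0.371 − 0.189 − 0.209 − 0.159 − 0.173 − 0.181 − 0.147 + 0.102 + 0.062 + 0.059 + 0.087 − 0.043 = 0.919
P(none) = 1 − 0.919 = 0.081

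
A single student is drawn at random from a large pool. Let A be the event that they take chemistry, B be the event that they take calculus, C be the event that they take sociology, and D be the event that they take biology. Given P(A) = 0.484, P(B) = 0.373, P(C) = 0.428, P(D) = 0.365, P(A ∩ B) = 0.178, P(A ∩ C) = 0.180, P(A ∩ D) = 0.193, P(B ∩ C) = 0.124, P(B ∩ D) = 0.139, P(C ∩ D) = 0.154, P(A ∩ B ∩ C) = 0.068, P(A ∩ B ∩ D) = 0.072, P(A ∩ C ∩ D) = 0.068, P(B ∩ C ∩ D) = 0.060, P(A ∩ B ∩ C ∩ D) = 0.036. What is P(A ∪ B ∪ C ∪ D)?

Using inclusion–exclusion:
P(A ∪ B ∪ C ∪ D) = 0.484 + 0.373 + 0.428 + 0.365 − 0.178 − 0.180 − 0.193 − 0.124 − 0.139 − 0.154 + 0.068 + 0.072 + 0.068 + 0.060 − 0.036 = 0.914

0.914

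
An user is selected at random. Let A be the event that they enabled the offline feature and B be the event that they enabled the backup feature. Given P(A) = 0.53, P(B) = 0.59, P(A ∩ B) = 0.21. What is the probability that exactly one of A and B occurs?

P(exactly one) = 0.53 + 0.59 − 2·0.21 = 0.70

0.70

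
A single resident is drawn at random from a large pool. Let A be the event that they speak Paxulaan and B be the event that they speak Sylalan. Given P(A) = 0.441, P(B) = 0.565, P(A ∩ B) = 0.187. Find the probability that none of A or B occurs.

0.181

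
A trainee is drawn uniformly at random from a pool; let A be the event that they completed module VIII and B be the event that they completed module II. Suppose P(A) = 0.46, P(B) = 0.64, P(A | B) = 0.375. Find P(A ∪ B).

P(A ∩ B) = P(B)·P(A|B) = 0.64 × 0.375 = 0.24
P(A ∪ B) = 0.46 + 0.64 − 0.24 = 0.86

0.86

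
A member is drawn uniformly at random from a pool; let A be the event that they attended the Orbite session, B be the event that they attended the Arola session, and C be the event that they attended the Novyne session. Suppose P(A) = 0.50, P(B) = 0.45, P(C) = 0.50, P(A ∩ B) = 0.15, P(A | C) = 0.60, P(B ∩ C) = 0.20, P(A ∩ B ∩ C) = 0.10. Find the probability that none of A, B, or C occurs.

P(A ∩ C) = P(C)·P(A|C) = 0.50 × 0.60 = 0.30
By inclusion–exclusion:
P(A ∪ B ∪ C) = 0.50 + 0.45 + 0.50 − 0.15 − 0.30 − 0.20 + 0.10 = 0.90
P(none) = 1 − 0.90 = 0.10

0.10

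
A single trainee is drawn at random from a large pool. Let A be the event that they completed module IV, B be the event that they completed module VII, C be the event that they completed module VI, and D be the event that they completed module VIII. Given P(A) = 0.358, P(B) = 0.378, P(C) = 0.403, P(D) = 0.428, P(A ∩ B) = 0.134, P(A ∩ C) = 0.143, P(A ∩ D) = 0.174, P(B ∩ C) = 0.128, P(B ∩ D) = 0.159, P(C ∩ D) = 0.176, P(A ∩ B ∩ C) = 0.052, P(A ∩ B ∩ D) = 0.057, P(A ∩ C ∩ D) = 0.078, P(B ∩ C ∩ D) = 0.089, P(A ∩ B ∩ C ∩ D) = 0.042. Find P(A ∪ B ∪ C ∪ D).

Inclusion–exclusion gives
P(A ∪ B ∪ C ∪ D) = 0.358 + 0.378 + 0.403 + 0.428 − 0.134 − 0.143 − 0.174 − 0.128 − 0.159 − 0.176 + 0.052 + 0.057 + 0.078 + 0.089 − 0.042 = 0.887

0.887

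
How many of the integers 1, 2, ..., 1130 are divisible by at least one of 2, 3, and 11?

Using inclusion–exclusion:
⌊1130/2⌋ + ⌊1130/3⌋ + ⌊1130/11⌋ − ⌊1130/6⌋ − ⌊1130/22⌋ − ⌊1130/33⌋ + ⌊1130/66⌋ = 565 + 376 + 102 − 188 − 51 − 34 + 17 = 787

787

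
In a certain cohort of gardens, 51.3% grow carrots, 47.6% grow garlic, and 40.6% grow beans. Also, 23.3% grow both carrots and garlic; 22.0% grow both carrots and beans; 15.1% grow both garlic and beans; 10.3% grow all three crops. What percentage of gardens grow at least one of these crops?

89.4%

By inclusion–exclusion:
P(at least one) = 51.3 + 47.6 + 40.6 − 23.3 − 22.0 − 15.1 + 10.3 = 89.4%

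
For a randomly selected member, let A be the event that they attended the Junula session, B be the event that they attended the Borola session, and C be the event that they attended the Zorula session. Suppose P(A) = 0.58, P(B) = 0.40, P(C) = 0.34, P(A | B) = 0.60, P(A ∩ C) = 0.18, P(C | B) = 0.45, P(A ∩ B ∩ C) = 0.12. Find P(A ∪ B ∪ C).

P(A ∩ B) = P(B)·P(A|B) = 0.40 × 0.60 = 0.24
P(B ∩ C) = P(B)·P(C|B) = 0.40 × 0.45 = 0.18
Using inclusion–exclusion:
P(A ∪ B ∪ C) = 0.58 + 0.40 + 0.34 − 0.24 − 0.18 − 0.18 + 0.12 = 0.84

0.84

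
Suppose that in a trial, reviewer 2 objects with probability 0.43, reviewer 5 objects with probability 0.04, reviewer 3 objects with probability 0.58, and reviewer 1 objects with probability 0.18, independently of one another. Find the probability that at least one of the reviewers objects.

0.81154432

P(none) = (1 − 0.43) × (1 − 0.04) × (1 − 0.58) × (1 − 0.18) = 0.57 × 0.96 × 0.42 × 0.82 = 0.18845568
P(at least one) = 1 − 0.18845568 = 0.81154432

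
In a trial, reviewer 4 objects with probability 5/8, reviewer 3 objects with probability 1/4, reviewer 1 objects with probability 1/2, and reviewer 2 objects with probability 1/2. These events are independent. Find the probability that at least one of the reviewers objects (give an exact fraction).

119/128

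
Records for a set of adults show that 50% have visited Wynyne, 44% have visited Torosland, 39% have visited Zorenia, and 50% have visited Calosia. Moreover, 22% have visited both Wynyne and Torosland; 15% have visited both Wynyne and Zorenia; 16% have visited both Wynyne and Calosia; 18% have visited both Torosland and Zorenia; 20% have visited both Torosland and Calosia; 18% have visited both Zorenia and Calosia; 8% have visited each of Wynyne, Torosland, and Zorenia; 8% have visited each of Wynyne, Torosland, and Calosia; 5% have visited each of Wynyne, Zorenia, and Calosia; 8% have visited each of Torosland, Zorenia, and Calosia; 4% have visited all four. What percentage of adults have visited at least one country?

99%

Inclusion–exclusion gives
P(union) = 50 + 44 + 39 + 50 − 22 − 15 − 16 − 18 − 20 − 18 + 8 + 8 + 5 + 8 − 4 = 99%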